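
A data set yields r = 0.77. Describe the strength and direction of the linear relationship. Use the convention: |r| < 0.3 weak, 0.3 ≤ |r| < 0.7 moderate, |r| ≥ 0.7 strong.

r = 0.77 > 0 so the relationship is positive.
|r| = 0.77, which falls in the strong range.

strong positive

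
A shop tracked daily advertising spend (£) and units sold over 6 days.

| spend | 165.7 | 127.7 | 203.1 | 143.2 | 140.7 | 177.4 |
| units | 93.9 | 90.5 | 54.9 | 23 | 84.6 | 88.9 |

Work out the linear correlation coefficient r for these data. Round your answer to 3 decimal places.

n = 6, Σx = 957.8, Σy = 435.8, Σx² = 156786.88, Σy² = 35610.84, Σxy = 69233.95
nΣxy − ΣxΣy = 415403.7 − 417409.24 = -2005.54
nΣx² − (Σx)² = 940721.28 − 917380.84 = 23340.44; nΣy² − (Σy)² = 213665.04 − 189921.64 = 23743.4
r = -2005.54 / √(23340.44 × 23743.4) = -2005.54 / 23541.0578 ≈ -0.085

-0.085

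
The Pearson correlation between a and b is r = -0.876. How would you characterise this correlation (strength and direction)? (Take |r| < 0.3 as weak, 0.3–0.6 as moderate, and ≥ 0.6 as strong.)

strong negative

r = -0.876 < 0 so the relationship is negative.
|r| = 0.876, which falls in the strong range.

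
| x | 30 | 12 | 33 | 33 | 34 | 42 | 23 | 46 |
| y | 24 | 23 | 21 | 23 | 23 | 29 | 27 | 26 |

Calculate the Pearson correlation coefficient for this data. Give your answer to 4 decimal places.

n = 8, Σx = 253, Σy = 196, Σx² = 8787, Σy² = 4850, Σxy = 6265
nΣxy − ΣxΣy = 50120 − 49588 = 532
nΣx² − (Σx)² = 70296 − 64009 = 6287; nΣy² − (Σy)² = 38800 − 38416 = 384
r = 532 / √(6287 × 384) = 532 / 1553.7722 ≈ 0.3424

0.3424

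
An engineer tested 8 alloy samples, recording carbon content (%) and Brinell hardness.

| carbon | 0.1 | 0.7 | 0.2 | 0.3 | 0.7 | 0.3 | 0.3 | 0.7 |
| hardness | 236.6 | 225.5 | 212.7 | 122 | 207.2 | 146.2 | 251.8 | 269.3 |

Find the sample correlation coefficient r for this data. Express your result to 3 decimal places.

n = 8, Σx = 3.3, Σy = 1671.3, Σx² = 1.79, Σy² = 367187.11, Σxy = 713.6
nΣxy − ΣxΣy = 5708.8 − 5515.29 = 193.51
nΣx² − (Σx)² = 14.32 − 10.89 = 3.43; nΣy² − (Σy)² = 2937496.88 − 2793243.69 = 144253.19
r = 193.51 / √(3.43 × 144253.19) = 193.51 / 703.4120 ≈ 0.275

0.275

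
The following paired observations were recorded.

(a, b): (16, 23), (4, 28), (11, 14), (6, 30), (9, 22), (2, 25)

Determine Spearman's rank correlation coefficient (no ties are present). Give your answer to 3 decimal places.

-0.600

Rank a: 6, 2, 5, 3, 4, 1
Rank b: 3, 5, 1, 6, 2, 4
d = rank(a) − rank(b): 3, -3, 4, -3, 2, -3; Σd² = 56
ρ = 1 − 6Σd² / [n(n²−1)] = 1 − 6×56 / (6×35) = 1 − 336/210 ≈ -0.600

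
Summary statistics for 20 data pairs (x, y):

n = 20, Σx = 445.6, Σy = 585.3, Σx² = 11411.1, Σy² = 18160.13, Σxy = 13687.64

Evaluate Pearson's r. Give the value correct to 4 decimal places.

r = (nΣxy − ΣxΣy) / √[(nΣx² − (Σx)²)(nΣy² − (Σy)²)]
Numerator: 20×13687.64 − 445.6×585.3 = 12943.12
Denominator: √[(228222 − 198559.36)(363202.6 − 342576.09)] = √[29662.64 × 20626.51] = 24735.3338
r = 12943.12 / 24735.3338 ≈ 0.5233

0.5233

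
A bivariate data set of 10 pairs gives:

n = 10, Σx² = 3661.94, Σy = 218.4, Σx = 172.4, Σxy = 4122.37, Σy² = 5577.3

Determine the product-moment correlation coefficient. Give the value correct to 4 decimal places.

r = (nΣxy − ΣxΣy) / √[(nΣx² − (Σx)²)(nΣy² − (Σy)²)]
Numerator: 10×4122.37 − 172.4×218.4 = 3571.54
Denominator: √[(36619.4 − 29721.76)(55773 − 47698.56)] = √[6897.64 × 8074.44] = 7462.8802
r = 3571.54 / 7462.8802 ≈ 0.4786

0.4786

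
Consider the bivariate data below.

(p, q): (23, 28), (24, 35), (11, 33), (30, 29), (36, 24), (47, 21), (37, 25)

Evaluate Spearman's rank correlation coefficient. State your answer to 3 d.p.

-0.786

Rank p: 2, 3, 1, 4, 5, 7, 6
Rank q: 4, 7, 6, 5, 2, 1, 3
d = rank(p) − rank(q): -2, -4, -5, -1, 3, 6, 3; Σd² = 100
ρ = 1 − 6Σd² / [n(n²−1)] = 1 − 6×100 / (7×48) = 1 − 600/336 ≈ -0.786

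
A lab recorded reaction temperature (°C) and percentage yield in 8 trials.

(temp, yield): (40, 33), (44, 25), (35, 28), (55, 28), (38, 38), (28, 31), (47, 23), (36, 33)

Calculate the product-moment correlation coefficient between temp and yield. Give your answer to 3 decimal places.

-0.458

n = 8, Σx = 323, Σy = 239, Σx² = 13519, Σy² = 7305, Σxy = 9521
nΣxy − ΣxΣy = 76168 − 77197 = -1029
nΣx² − (Σx)² = 108152 − 104329 = 3823; nΣy² − (Σy)² = 58440 − 57121 = 1319
r = -1029 / √(3823 × 1319) = -1029 / 2245.5594 ≈ -0.458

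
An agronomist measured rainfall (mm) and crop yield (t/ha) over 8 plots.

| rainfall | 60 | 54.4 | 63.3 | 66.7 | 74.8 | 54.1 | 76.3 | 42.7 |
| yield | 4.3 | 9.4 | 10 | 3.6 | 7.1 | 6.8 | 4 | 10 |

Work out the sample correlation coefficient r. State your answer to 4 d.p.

n = 8, Σx = 492.3, Σy = 55.2, Σx² = 31181.97, Σy² = 432.46, Σxy = 3273.64
nΣxy − ΣxΣy = 26189.12 − 27174.96 = -985.84
nΣx² − (Σx)² = 249455.76 − 242359.29 = 7096.47; nΣy² − (Σy)² = 3459.68 − 3047.04 = 412.64
r = -985.84 / √(7096.47 × 412.64) = -985.84 / 1711.2239 ≈ -0.5761

-0.5761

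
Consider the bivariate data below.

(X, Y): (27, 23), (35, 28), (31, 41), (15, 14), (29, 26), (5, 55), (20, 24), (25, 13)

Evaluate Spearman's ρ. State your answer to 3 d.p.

Rank X: 5, 8, 7, 2, 6, 1, 3, 4
Rank Y: 3, 6, 7, 2, 5, 8, 4, 1
d = rank(X) − rank(Y): 2, 2, 0, 0, 1, -7, -1, 3; Σd² = 68
ρ = 1 − 6Σd² / [n(n²−1)] = 1 − 6×68 / (8×63) = 1 − 408/504 ≈ 0.190

0.190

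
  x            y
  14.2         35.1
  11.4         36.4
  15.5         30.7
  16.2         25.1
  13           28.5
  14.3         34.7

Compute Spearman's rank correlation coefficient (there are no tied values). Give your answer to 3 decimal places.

-0.657

Rank x: 3, 1, 5, 6, 2, 4
Rank y: 5, 6, 3, 1, 2, 4
d = rank(x) − rank(y): -2, -5, 2, 5, 0, 0; Σd² = 58
ρ = 1 − 6Σd² / [n(n²−1)] = 1 − 6×58 / (6×35) = 1 − 348/210 ≈ -0.657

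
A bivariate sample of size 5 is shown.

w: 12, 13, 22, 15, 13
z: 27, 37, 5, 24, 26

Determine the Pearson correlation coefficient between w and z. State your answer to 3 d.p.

n = 5, Σw = 75, Σz = 119, Σw² = 1191, Σz² = 3375, Σwz = 1613
nΣwz − ΣwΣz = 8065 − 8925 = -860
nΣw² − (Σw)² = 5955 − 5625 = 330; nΣz² − (Σz)² = 16875 − 14161 = 2714
r = -860 / √(330 × 2714) = -860 / 946.3720 ≈ -0.909

-0.909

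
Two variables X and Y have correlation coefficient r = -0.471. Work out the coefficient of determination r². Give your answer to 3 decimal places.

0.222

r² = (-0.471)² = 0.222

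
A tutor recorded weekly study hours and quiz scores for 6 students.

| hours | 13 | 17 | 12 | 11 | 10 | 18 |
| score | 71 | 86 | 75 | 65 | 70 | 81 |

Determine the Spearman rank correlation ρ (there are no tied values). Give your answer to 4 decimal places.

0.8286

Rank hours: 4, 5, 3, 2, 1, 6
Rank score: 3, 6, 4, 1, 2, 5
d = rank(hours) − rank(score): 1, -1, -1, 1, -1, 1; Σd² = 6
ρ = 1 − 6Σd² / [n(n²−1)] = 1 − 6×6 / (6×35) = 1 − 36/210 ≈ 0.8286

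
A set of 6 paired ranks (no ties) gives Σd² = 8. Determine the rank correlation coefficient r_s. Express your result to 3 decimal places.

0.771

ρ = 1 − 6Σd² / [n(n²−1)] = 1 − 6×8 / (6×35)
  = 1 − 48/210 = 1 − 0.2286 ≈ 0.771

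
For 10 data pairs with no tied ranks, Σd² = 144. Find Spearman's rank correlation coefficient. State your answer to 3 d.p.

0.127

ρ = 1 − 6Σd² / [n(n²−1)] = 1 − 6×144 / (10×99)
  = 1 − 864/990 = 1 − 0.8727 ≈ 0.127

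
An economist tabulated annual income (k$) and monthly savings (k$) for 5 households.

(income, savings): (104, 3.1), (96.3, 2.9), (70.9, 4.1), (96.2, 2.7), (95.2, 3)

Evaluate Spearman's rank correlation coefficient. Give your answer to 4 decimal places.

Rank income: 5, 4, 1, 3, 2
Rank savings: 4, 2, 5, 1, 3
d = rank(income) − rank(savings): 1, 2, -4, 2, -1; Σd² = 26
ρ = 1 − 6Σd² / [n(n²−1)] = 1 − 6×26 / (5×24) = 1 − 156/120 ≈ -0.3000

-0.3000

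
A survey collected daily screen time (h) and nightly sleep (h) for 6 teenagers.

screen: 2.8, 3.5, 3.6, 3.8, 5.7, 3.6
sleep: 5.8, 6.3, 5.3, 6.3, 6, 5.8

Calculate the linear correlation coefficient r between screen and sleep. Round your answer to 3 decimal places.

n = 6, Σx = 23, Σy = 35.5, Σx² = 92.94, Σy² = 210.75, Σxy = 136.39
nΣxy − ΣxΣy = 818.34 − 816.5 = 1.84
nΣx² − (Σx)² = 557.64 − 529 = 28.64; nΣy² − (Σy)² = 1264.5 − 1260.25 = 4.25
r = 1.84 / √(28.64 × 4.25) = 1.84 / 11.0327 ≈ 0.167

0.167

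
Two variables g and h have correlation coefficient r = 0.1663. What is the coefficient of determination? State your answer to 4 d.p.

r² = (0.1663)² = 0.0277

0.0277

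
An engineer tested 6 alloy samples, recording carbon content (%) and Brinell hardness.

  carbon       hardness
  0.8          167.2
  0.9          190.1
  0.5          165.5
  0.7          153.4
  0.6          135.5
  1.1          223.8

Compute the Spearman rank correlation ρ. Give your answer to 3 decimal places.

Rank carbon: 4, 5, 1, 3, 2, 6
Rank hardness: 4, 5, 3, 2, 1, 6
d = rank(carbon) − rank(hardness): 0, 0, -2, 1, 1, 0; Σd² = 6
ρ = 1 − 6Σd² / [n(n²−1)] = 1 − 6×6 / (6×35) = 1 − 36/210 ≈ 0.829

0.829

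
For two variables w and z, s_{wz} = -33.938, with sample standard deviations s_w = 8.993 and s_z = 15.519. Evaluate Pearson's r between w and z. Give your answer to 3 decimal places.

-0.243

r = Cov(w,z) / (s_w · s_z) = -33.938 / (8.993 × 15.519)
  = -33.938 / 139.5624 ≈ -0.243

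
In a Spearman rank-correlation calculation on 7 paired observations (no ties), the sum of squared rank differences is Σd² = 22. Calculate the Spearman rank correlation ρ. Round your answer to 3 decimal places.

0.607

ρ = 1 − 6Σd² / [n(n²−1)] = 1 − 6×22 / (7×48)
  = 1 − 132/336 = 1 − 0.3929 ≈ 0.607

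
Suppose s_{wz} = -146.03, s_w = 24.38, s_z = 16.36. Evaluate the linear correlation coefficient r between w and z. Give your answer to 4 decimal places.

r = Cov(w,z) / (s_w · s_z) = -146.03 / (24.38 × 16.36)
  = -146.03 / 398.8568 ≈ -0.3661

-0.3661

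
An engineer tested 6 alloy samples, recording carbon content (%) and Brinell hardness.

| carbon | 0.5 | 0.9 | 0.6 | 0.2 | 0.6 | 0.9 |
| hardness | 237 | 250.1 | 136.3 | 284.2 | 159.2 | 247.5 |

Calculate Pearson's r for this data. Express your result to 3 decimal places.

-0.131

n = 6, Σx = 3.7, Σy = 1314.3, Σx² = 2.63, Σy² = 304667.23, Σxy = 800.48
nΣxy − ΣxΣy = 4802.88 − 4862.91 = -60.03
nΣx² − (Σx)² = 15.78 − 13.69 = 2.09; nΣy² − (Σy)² = 1828003.38 − 1727384.49 = 100618.89
r = -60.03 / √(2.09 × 100618.89) = -60.03 / 458.5777 ≈ -0.131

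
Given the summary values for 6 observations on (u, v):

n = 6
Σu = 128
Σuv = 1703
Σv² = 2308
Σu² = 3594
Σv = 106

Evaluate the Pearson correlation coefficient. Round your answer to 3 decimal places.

-0.911

r = (nΣuv − ΣuΣv) / √[(nΣu² − (Σu)²)(nΣv² − (Σv)²)]
Numerator: 6×1703 − 128×106 = -3350
Denominator: √[(21564 − 16384)(13848 − 11236)] = √[5180 × 2612] = 3678.3366
r = -3350 / 3678.3366 ≈ -0.911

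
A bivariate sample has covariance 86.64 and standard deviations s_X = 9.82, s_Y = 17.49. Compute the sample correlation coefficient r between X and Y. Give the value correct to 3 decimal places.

0.504

r = Cov(X,Y) / (s_X · s_Y) = 86.64 / (9.82 × 17.49)
  = 86.64 / 171.7518 ≈ 0.504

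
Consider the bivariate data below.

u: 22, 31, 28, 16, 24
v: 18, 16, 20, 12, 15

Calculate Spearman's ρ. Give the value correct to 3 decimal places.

Rank u: 2, 5, 4, 1, 3
Rank v: 4, 3, 5, 1, 2
d = rank(u) − rank(v): -2, 2, -1, 0, 1; Σd² = 10
ρ = 1 − 6Σd² / [n(n²−1)] = 1 − 6×10 / (5×24) = 1 − 60/120 ≈ 0.500

0.500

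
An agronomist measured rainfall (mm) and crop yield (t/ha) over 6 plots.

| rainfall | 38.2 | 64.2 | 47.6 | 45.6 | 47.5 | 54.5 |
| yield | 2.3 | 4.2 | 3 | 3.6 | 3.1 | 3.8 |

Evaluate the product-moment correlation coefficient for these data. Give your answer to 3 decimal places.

n = 6, Σx = 297.6, Σy = 20, Σx² = 15152.5, Σy² = 68.94, Σxy = 1018.81
nΣxy − ΣxΣy = 6112.86 − 5952 = 160.86
nΣx² − (Σx)² = 90915 − 88565.76 = 2349.24; nΣy² − (Σy)² = 413.64 − 400 = 13.64
r = 160.86 / √(2349.24 × 13.64) = 160.86 / 179.0074 ≈ 0.899

0.899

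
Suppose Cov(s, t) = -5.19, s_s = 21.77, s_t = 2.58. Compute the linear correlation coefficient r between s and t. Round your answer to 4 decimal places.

-0.0924

r = Cov(s,t) / (s_s · s_t) = -5.19 / (21.77 × 2.58)
  = -5.19 / 56.1666 ≈ -0.0924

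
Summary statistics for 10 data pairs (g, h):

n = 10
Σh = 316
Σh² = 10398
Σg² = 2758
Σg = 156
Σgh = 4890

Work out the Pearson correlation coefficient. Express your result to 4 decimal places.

r = (nΣgh − ΣgΣh) / √[(nΣg² − (Σg)²)(nΣh² − (Σh)²)]
Numerator: 10×4890 − 156×316 = -396
Denominator: √[(27580 − 24336)(103980 − 99856)] = √[3244 × 4124] = 3657.6298
r = -396 / 3657.6298 ≈ -0.1083

-0.1083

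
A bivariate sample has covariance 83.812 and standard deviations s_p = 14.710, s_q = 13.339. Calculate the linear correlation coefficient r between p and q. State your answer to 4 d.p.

r = Cov(p,q) / (s_p · s_q) = 83.812 / (14.710 × 13.339)
  = 83.812 / 196.2167 ≈ 0.4271

0.4271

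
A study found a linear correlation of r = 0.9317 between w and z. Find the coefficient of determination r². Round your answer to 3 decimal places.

r² = (0.9317)² = 0.868

0.868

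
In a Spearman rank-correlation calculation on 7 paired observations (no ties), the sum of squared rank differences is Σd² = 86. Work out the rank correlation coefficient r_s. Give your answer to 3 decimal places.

-0.536

ρ = 1 − 6Σd² / [n(n²−1)] = 1 − 6×86 / (7×48)
  = 1 − 516/336 = 1 − 1.5357 ≈ -0.536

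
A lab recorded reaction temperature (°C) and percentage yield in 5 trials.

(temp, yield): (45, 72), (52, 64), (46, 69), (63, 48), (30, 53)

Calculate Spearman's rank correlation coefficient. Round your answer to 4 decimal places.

-0.4000

Rank temp: 2, 4, 3, 5, 1
Rank yield: 5, 3, 4, 1, 2
d = rank(temp) − rank(yield): -3, 1, -1, 4, -1; Σd² = 28
ρ = 1 − 6Σd² / [n(n²−1)] = 1 − 6×28 / (5×24) = 1 − 168/120 ≈ -0.4000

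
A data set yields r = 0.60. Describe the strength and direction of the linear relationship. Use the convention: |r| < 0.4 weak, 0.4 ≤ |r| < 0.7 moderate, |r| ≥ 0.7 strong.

moderate positive

r = 0.60 > 0 so the relationship is positive.
|r| = 0.60, which falls in the moderate range.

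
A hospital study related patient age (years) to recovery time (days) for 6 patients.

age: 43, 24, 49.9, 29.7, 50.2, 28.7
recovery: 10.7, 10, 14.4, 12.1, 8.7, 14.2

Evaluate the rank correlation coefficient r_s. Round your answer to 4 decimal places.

-0.0857

Rank age: 4, 1, 5, 3, 6, 2
Rank recovery: 3, 2, 6, 4, 1, 5
d = rank(age) − rank(recovery): 1, -1, -1, -1, 5, -3; Σd² = 38
ρ = 1 − 6Σd² / [n(n²−1)] = 1 − 6×38 / (6×35) = 1 − 228/210 ≈ -0.0857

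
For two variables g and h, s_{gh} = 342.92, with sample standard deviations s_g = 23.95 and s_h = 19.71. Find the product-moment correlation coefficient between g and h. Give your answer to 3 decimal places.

0.726

r = Cov(g,h) / (s_g · s_h) = 342.92 / (23.95 × 19.71)
  = 342.92 / 472.0545 ≈ 0.726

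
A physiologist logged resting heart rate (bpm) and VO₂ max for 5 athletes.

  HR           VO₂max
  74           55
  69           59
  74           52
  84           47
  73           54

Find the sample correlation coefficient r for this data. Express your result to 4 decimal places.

-0.9510

n = 5, Σx = 374, Σy = 267, Σx² = 28098, Σy² = 14335, Σxy = 19879
nΣxy − ΣxΣy = 99395 − 99858 = -463
nΣx² − (Σx)² = 140490 − 139876 = 614; nΣy² − (Σy)² = 71675 − 71289 = 386
r = -463 / √(614 × 386) = -463 / 486.8306 ≈ -0.9510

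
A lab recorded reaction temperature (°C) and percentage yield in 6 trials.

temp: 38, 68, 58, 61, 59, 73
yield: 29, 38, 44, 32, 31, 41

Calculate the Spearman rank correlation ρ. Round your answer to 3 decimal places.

Rank temp: 1, 5, 2, 4, 3, 6
Rank yield: 1, 4, 6, 3, 2, 5
d = rank(temp) − rank(yield): 0, 1, -4, 1, 1, 1; Σd² = 20
ρ = 1 − 6Σd² / [n(n²−1)] = 1 − 6×20 / (6×35) = 1 − 120/210 ≈ 0.429

0.429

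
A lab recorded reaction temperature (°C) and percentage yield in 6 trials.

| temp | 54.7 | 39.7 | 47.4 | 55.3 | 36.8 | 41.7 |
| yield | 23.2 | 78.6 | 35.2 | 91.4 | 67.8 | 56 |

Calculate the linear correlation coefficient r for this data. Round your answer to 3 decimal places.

-0.231

n = 6, Σx = 275.6, Σy = 352.2, Σx² = 12966.16, Σy² = 24042.04, Σxy = 15942.6
nΣxy − ΣxΣy = 95655.6 − 97066.32 = -1410.72
nΣx² − (Σx)² = 77796.96 − 75955.36 = 1841.6; nΣy² − (Σy)² = 144252.24 − 124044.84 = 20207.4
r = -1410.72 / √(1841.6 × 20207.4) = -1410.72 / 6100.3236 ≈ -0.231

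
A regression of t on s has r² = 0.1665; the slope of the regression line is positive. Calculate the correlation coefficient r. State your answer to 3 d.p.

0.408

|r| = √0.1665 = 0.408
The association is positive, so r = 0.408.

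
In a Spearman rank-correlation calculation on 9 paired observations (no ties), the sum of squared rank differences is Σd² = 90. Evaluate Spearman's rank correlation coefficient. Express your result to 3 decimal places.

ρ = 1 − 6Σd² / [n(n²−1)] = 1 − 6×90 / (9×80)
  = 1 − 540/720 = 1 − 0.7500 ≈ 0.250

0.250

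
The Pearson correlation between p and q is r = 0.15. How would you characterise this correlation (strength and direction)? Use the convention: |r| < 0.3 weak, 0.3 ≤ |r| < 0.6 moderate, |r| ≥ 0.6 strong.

weak positive

r = 0.15 > 0 so the relationship is positive.
|r| = 0.15, which falls in the weak range.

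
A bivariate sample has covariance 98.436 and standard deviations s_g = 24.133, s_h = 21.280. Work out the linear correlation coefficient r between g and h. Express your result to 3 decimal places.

r = Cov(g,h) / (s_g · s_h) = 98.436 / (24.133 × 21.280)
  = 98.436 / 513.5502 ≈ 0.192

0.192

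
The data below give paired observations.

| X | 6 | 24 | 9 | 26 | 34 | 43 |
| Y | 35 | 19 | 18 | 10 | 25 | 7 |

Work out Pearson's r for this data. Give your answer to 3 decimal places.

n = 6, ΣX = 142, ΣY = 114, ΣX² = 4374, ΣY² = 2684, ΣXY = 2239
nΣXY − ΣXΣY = 13434 − 16188 = -2754
nΣX² − (ΣX)² = 26244 − 20164 = 6080; nΣY² − (ΣY)² = 16104 − 12996 = 3108
r = -2754 / √(6080 × 3108) = -2754 / 4347.0266 ≈ -0.634

-0.634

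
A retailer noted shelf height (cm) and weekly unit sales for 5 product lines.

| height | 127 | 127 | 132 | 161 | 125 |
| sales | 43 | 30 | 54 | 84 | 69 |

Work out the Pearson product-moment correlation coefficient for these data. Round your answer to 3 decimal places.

n = 5, Σx = 672, Σy = 280, Σx² = 91228, Σy² = 17482, Σxy = 38548
nΣxy − ΣxΣy = 192740 − 188160 = 4580
nΣx² − (Σx)² = 456140 − 451584 = 4556; nΣy² − (Σy)² = 87410 − 78400 = 9010
r = 4580 / √(4556 × 9010) = 4580 / 6406.9931 ≈ 0.715

0.715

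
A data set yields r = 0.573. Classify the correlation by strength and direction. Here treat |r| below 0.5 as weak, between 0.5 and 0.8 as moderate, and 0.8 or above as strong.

r = 0.573 > 0 so the relationship is positive.
|r| = 0.573, which falls in the moderate range.

moderate positive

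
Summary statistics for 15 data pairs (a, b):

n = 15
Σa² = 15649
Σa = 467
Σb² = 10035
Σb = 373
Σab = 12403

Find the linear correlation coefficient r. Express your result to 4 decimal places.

r = (nΣab − ΣaΣb) / √[(nΣa² − (Σa)²)(nΣb² − (Σb)²)]
Numerator: 15×12403 − 467×373 = 11854
Denominator: √[(234735 − 218089)(150525 − 139129)] = √[16646 × 11396] = 13773.0830
r = 11854 / 13773.0830 ≈ 0.8607

0.8607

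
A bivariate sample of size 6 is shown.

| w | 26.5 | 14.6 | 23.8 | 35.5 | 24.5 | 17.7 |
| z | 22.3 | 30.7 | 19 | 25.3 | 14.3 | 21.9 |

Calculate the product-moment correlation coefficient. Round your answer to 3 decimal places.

n = 6, Σw = 142.6, Σz = 133.5, Σw² = 3655.64, Σz² = 3124.97, Σwz = 3127.5
nΣwz − ΣwΣz = 18765 − 19037.1 = -272.1
nΣw² − (Σw)² = 21933.84 − 20334.76 = 1599.08; nΣz² − (Σz)² = 18749.82 − 17822.25 = 927.57
r = -272.1 / √(1599.08 × 927.57) = -272.1 / 1217.8911 ≈ -0.223

-0.223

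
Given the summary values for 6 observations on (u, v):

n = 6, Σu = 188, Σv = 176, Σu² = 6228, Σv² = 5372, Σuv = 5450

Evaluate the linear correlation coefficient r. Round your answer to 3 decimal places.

-0.243

r = (nΣuv − ΣuΣv) / √[(nΣu² − (Σu)²)(nΣv² − (Σv)²)]
Numerator: 6×5450 − 188×176 = -388
Denominator: √[(37368 − 35344)(32232 − 30976)] = √[2024 × 1256] = 1594.4102
r = -388 / 1594.4102 ≈ -0.243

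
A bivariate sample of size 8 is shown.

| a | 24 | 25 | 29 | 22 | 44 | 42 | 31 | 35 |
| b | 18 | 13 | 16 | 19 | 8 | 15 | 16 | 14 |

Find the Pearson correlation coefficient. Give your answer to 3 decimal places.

n = 8, Σa = 252, Σb = 119, Σa² = 8412, Σb² = 1851, Σab = 3607
nΣab − ΣaΣb = 28856 − 29988 = -1132
nΣa² − (Σa)² = 67296 − 63504 = 3792; nΣb² − (Σb)² = 14808 − 14161 = 647
r = -1132 / √(3792 × 647) = -1132 / 1566.3410 ≈ -0.723

-0.723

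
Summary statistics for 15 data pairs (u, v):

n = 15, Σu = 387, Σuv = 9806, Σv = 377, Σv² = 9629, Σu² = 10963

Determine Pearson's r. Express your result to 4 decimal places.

r = (nΣuv − ΣuΣv) / √[(nΣu² − (Σu)²)(nΣv² − (Σv)²)]
Numerator: 15×9806 − 387×377 = 1191
Denominator: √[(164445 − 149769)(144435 − 142129)] = √[14676 × 2306] = 5817.4613
r = 1191 / 5817.4613 ≈ 0.2047

0.2047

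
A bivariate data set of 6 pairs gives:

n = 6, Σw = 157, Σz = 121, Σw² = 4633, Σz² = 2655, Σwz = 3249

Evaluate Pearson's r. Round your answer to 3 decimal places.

r = (nΣwz − ΣwΣz) / √[(nΣw² − (Σw)²)(nΣz² − (Σz)²)]
Numerator: 6×3249 − 157×121 = 497
Denominator: √[(27798 − 24649)(15930 − 14641)] = √[3149 × 1289] = 2014.7111
r = 497 / 2014.7111 ≈ 0.247

0.247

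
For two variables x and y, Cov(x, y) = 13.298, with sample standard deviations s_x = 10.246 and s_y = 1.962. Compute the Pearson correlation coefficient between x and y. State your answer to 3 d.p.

0.662

r = Cov(x,y) / (s_x · s_y) = 13.298 / (10.246 × 1.962)
  = 13.298 / 20.1027 ≈ 0.662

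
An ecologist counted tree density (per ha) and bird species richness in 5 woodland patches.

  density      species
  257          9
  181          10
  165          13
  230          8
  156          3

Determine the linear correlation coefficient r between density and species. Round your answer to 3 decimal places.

n = 5, Σx = 989, Σy = 43, Σx² = 203271, Σy² = 423, Σxy = 8576
nΣxy − ΣxΣy = 42880 − 42527 = 353
nΣx² − (Σx)² = 1016355 − 978121 = 38234; nΣy² − (Σy)² = 2115 − 1849 = 266
r = 353 / √(38234 × 266) = 353 / 3189.0820 ≈ 0.111

0.111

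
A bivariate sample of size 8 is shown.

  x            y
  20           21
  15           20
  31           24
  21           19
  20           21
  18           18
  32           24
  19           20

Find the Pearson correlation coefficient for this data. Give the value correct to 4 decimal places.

0.8695

n = 8, Σx = 176, Σy = 167, Σx² = 4136, Σy² = 3519, Σxy = 3755
nΣxy − ΣxΣy = 30040 − 29392 = 648
nΣx² − (Σx)² = 33088 − 30976 = 2112; nΣy² − (Σy)² = 28152 − 27889 = 263
r = 648 / √(2112 × 263) = 648 / 745.2892 ≈ 0.8695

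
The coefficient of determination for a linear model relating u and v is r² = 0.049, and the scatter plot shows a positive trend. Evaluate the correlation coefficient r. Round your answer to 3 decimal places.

|r| = √0.049 = 0.221
The association is positive, so r = 0.221.

0.221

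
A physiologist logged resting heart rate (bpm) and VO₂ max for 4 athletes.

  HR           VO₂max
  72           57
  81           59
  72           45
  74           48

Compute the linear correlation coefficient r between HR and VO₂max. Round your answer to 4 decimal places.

0.5995

n = 4, Σx = 299, Σy = 209, Σx² = 22405, Σy² = 11059, Σxy = 15675
nΣxy − ΣxΣy = 62700 − 62491 = 209
nΣx² − (Σx)² = 89620 − 89401 = 219; nΣy² − (Σy)² = 44236 − 43681 = 555
r = 209 / √(219 × 555) = 209 / 348.6330 ≈ 0.5995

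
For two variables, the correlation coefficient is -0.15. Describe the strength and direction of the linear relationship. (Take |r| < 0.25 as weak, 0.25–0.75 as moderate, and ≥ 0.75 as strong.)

weak negative

r = -0.15 < 0 so the relationship is negative.
|r| = 0.15, which falls in the weak range.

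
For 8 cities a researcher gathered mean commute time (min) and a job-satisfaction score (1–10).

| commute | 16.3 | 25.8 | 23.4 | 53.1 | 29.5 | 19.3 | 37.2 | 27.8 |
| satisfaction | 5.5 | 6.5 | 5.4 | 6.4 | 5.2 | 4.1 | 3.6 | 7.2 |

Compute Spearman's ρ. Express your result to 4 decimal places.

0.0000

Rank commute: 1, 4, 3, 8, 6, 2, 7, 5
Rank satisfaction: 5, 7, 4, 6, 3, 2, 1, 8
d = rank(commute) − rank(satisfaction): -4, -3, -1, 2, 3, 0, 6, -3; Σd² = 84
ρ = 1 − 6Σd² / [n(n²−1)] = 1 − 6×84 / (8×63) = 1 − 504/504 ≈ 0.0000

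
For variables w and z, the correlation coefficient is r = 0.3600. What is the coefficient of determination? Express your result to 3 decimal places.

r² = (0.3600)² = 0.130

0.130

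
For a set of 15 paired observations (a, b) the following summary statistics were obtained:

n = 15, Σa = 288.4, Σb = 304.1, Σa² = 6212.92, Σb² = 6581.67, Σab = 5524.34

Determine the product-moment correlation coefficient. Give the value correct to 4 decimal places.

r = (nΣab − ΣaΣb) / √[(nΣa² − (Σa)²)(nΣb² − (Σb)²)]
Numerator: 15×5524.34 − 288.4×304.1 = -4837.34
Denominator: √[(93193.8 − 83174.56)(98725.05 − 92476.81)] = √[10019.24 × 6248.24] = 7912.1815
r = -4837.34 / 7912.1815 ≈ -0.6114

-0.6114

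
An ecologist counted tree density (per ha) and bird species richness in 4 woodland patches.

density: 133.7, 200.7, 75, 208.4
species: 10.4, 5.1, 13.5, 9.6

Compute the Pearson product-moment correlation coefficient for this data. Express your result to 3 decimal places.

-0.819

n = 4, Σx = 617.8, Σy = 38.6, Σx² = 107211.74, Σy² = 408.58, Σxy = 5427.19
nΣxy − ΣxΣy = 21708.76 − 23847.08 = -2138.32
nΣx² − (Σx)² = 428846.96 − 381676.84 = 47170.12; nΣy² − (Σy)² = 1634.32 − 1489.96 = 144.36
r = -2138.32 / √(47170.12 × 144.36) = -2138.32 / 2609.4978 ≈ -0.819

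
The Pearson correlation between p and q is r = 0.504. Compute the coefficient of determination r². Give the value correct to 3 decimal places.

r² = (0.504)² = 0.254

0.254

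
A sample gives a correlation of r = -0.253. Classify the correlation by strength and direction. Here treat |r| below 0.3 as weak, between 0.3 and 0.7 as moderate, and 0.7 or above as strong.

r = -0.253 < 0 so the relationship is negative.
|r| = 0.253, which falls in the weak range.

weak negative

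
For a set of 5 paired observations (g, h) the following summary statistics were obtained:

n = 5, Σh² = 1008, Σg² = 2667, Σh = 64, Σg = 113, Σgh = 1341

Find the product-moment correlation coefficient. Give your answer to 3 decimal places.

-0.721

r = (nΣgh − ΣgΣh) / √[(nΣg² − (Σg)²)(nΣh² − (Σh)²)]
Numerator: 5×1341 − 113×64 = -527
Denominator: √[(13335 − 12769)(5040 − 4096)] = √[566 × 944] = 730.9610
r = -527 / 730.9610 ≈ -0.721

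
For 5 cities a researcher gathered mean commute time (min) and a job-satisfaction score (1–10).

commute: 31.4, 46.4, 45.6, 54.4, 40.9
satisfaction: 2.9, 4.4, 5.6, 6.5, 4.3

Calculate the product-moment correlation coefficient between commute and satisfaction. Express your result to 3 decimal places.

n = 5, Σx = 218.7, Σy = 23.7, Σx² = 9850.45, Σy² = 119.87, Σxy = 1080.05
nΣxy − ΣxΣy = 5400.25 − 5183.19 = 217.06
nΣx² − (Σx)² = 49252.25 − 47829.69 = 1422.56; nΣy² − (Σy)² = 599.35 − 561.69 = 37.66
r = 217.06 / √(1422.56 × 37.66) = 217.06 / 231.4597 ≈ 0.938

0.938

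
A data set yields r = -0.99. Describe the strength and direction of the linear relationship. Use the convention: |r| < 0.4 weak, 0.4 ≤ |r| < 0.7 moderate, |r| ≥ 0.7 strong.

strong negative

r = -0.99 < 0 so the relationship is negative.
|r| = 0.99, which falls in the strong range.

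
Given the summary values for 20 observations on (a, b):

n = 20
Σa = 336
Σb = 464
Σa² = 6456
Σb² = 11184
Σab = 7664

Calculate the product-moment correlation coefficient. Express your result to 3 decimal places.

r = (nΣab − ΣaΣb) / √[(nΣa² − (Σa)²)(nΣb² − (Σb)²)]
Numerator: 20×7664 − 336×464 = -2624
Denominator: √[(129120 − 112896)(223680 − 215296)] = √[16224 × 8384] = 11662.8477
r = -2624 / 11662.8477 ≈ -0.225

-0.225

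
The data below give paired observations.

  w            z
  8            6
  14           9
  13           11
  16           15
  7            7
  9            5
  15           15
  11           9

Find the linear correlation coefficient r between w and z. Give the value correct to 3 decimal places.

n = 8, Σw = 93, Σz = 77, Σw² = 1161, Σz² = 843, Σwz = 975
nΣwz − ΣwΣz = 7800 − 7161 = 639
nΣw² − (Σw)² = 9288 − 8649 = 639; nΣz² − (Σz)² = 6744 − 5929 = 815
r = 639 / √(639 × 815) = 639 / 721.6543 ≈ 0.885

0.885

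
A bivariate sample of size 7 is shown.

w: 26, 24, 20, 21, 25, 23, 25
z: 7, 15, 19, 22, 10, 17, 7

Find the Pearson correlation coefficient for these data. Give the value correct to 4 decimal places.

n = 7, Σw = 164, Σz = 97, Σw² = 3872, Σz² = 1557, Σwz = 2200
nΣwz − ΣwΣz = 15400 − 15908 = -508
nΣw² − (Σw)² = 27104 − 26896 = 208; nΣz² − (Σz)² = 10899 − 9409 = 1490
r = -508 / √(208 × 1490) = -508 / 556.7046 ≈ -0.9125

-0.9125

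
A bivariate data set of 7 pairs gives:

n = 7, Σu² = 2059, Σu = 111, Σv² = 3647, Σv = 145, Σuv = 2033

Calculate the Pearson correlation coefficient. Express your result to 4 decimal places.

-0.6072

r = (nΣuv − ΣuΣv) / √[(nΣu² − (Σu)²)(nΣv² − (Σv)²)]
Numerator: 7×2033 − 111×145 = -1864
Denominator: √[(14413 − 12321)(25529 − 21025)] = √[2092 × 4504] = 3069.5876
r = -1864 / 3069.5876 ≈ -0.6072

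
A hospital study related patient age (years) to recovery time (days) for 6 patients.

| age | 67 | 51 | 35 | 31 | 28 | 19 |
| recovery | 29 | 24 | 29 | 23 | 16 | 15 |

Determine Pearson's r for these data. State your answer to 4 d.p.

n = 6, Σx = 231, Σy = 136, Σx² = 10421, Σy² = 3268, Σxy = 5628
nΣxy − ΣxΣy = 33768 − 31416 = 2352
nΣx² − (Σx)² = 62526 − 53361 = 9165; nΣy² − (Σy)² = 19608 − 18496 = 1112
r = 2352 / √(9165 × 1112) = 2352 / 3192.4097 ≈ 0.7367

0.7367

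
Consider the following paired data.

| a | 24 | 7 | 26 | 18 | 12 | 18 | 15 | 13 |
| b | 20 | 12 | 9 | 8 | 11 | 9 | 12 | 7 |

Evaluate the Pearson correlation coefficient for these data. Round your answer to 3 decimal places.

0.246

n = 8, Σa = 133, Σb = 88, Σa² = 2487, Σb² = 1084, Σab = 1507
nΣab − ΣaΣb = 12056 − 11704 = 352
nΣa² − (Σa)² = 19896 − 17689 = 2207; nΣb² − (Σb)² = 8672 − 7744 = 928
r = 352 / √(2207 × 928) = 352 / 1431.1170 ≈ 0.246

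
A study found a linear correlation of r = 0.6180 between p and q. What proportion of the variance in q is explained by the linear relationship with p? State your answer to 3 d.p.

r² = (0.6180)² = 0.382

0.382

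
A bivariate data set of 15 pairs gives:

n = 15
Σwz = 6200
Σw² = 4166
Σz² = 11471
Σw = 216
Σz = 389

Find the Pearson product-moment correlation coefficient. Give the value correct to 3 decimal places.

0.495

r = (nΣwz − ΣwΣz) / √[(nΣw² − (Σw)²)(nΣz² − (Σz)²)]
Numerator: 15×6200 − 216×389 = 8976
Denominator: √[(62490 − 46656)(172065 − 151321)] = √[15834 × 20744] = 18123.4791
r = 8976 / 18123.4791 ≈ 0.495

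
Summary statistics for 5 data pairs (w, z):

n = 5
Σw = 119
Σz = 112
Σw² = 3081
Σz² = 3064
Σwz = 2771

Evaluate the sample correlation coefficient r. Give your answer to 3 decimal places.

0.284

r = (nΣwz − ΣwΣz) / √[(nΣw² − (Σw)²)(nΣz² − (Σz)²)]
Numerator: 5×2771 − 119×112 = 527
Denominator: √[(15405 − 14161)(15320 − 12544)] = √[1244 × 2776] = 1858.3175
r = 527 / 1858.3175 ≈ 0.284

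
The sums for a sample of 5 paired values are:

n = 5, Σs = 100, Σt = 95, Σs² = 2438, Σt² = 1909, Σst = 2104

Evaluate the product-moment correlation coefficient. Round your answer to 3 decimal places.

0.956

r = (nΣst − ΣsΣt) / √[(nΣs² − (Σs)²)(nΣt² − (Σt)²)]
Numerator: 5×2104 − 100×95 = 1020
Denominator: √[(12190 − 10000)(9545 − 9025)] = √[2190 × 520] = 1067.1457
r = 1020 / 1067.1457 ≈ 0.956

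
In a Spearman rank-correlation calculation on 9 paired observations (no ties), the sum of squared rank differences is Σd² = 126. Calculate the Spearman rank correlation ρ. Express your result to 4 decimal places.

-0.0500

ρ = 1 − 6Σd² / [n(n²−1)] = 1 − 6×126 / (9×80)
  = 1 − 756/720 = 1 − 1.05000 ≈ -0.0500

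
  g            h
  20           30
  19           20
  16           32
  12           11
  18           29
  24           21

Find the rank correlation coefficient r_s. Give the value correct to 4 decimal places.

0.1429

Rank g: 5, 4, 2, 1, 3, 6
Rank h: 5, 2, 6, 1, 4, 3
d = rank(g) − rank(h): 0, 2, -4, 0, -1, 3; Σd² = 30
ρ = 1 − 6Σd² / [n(n²−1)] = 1 − 6×30 / (6×35) = 1 − 180/210 ≈ 0.1429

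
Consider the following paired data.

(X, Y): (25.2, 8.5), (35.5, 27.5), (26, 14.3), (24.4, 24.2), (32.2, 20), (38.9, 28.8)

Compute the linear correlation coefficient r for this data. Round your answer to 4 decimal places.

n = 6, ΣX = 182.2, ΣY = 123.3, ΣX² = 5716.7, ΣY² = 2848.07, ΣXY = 3917.05
nΣXY − ΣXΣY = 23502.3 − 22465.26 = 1037.04
nΣX² − (ΣX)² = 34300.2 − 33196.84 = 1103.36; nΣY² − (ΣY)² = 17088.42 − 15202.89 = 1885.53
r = 1037.04 / √(1103.36 × 1885.53) = 1037.04 / 1442.3656 ≈ 0.7190

0.7190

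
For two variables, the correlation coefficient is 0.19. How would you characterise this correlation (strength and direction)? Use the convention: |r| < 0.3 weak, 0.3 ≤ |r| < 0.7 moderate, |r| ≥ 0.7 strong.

weak positive

r = 0.19 > 0 so the relationship is positive.
|r| = 0.19, which falls in the weak range.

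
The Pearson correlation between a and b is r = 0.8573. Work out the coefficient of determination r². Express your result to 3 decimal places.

r² = (0.8573)² = 0.735

0.735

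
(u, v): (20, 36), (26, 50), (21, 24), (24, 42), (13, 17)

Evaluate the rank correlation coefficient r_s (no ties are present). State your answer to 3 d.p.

0.900

Rank u: 2, 5, 3, 4, 1
Rank v: 3, 5, 2, 4, 1
d = rank(u) − rank(v): -1, 0, 1, 0, 0; Σd² = 2
ρ = 1 − 6Σd² / [n(n²−1)] = 1 − 6×2 / (5×24) = 1 − 12/120 ≈ 0.900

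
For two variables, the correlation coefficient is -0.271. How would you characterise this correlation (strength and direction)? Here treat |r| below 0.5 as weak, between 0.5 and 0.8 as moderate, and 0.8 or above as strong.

r = -0.271 < 0 so the relationship is negative.
|r| = 0.271, which falls in the weak range.

weak negative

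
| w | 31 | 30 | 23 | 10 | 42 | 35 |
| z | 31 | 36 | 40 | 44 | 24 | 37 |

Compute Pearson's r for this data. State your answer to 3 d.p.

n = 6, Σw = 171, Σz = 212, Σw² = 5479, Σz² = 7738, Σwz = 5704
nΣwz − ΣwΣz = 34224 − 36252 = -2028
nΣw² − (Σw)² = 32874 − 29241 = 3633; nΣz² − (Σz)² = 46428 − 44944 = 1484
r = -2028 / √(3633 × 1484) = -2028 / 2321.9328 ≈ -0.873

-0.873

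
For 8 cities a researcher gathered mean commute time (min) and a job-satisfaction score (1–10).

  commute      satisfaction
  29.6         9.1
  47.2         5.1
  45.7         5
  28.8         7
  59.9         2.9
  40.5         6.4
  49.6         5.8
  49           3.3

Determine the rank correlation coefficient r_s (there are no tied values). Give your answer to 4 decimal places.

Rank commute: 2, 5, 4, 1, 8, 3, 7, 6
Rank satisfaction: 8, 4, 3, 7, 1, 6, 5, 2
d = rank(commute) − rank(satisfaction): -6, 1, 1, -6, 7, -3, 2, 4; Σd² = 152
ρ = 1 − 6Σd² / [n(n²−1)] = 1 − 6×152 / (8×63) = 1 − 912/504 ≈ -0.8095

-0.8095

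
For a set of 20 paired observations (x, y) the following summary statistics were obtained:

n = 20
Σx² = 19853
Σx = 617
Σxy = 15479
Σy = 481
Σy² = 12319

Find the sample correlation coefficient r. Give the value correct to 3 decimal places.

r = (nΣxy − ΣxΣy) / √[(nΣx² − (Σx)²)(nΣy² − (Σy)²)]
Numerator: 20×15479 − 617×481 = 12803
Denominator: √[(397060 − 380689)(246380 − 231361)] = √[16371 × 15019] = 15680.4352
r = 12803 / 15680.4352 ≈ 0.816

0.816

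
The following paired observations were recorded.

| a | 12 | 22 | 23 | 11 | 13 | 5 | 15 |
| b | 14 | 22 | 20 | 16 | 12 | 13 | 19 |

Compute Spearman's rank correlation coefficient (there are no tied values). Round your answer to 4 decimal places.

0.7143

Rank a: 3, 6, 7, 2, 4, 1, 5
Rank b: 3, 7, 6, 4, 1, 2, 5
d = rank(a) − rank(b): 0, -1, 1, -2, 3, -1, 0; Σd² = 16
ρ = 1 − 6Σd² / [n(n²−1)] = 1 − 6×16 / (7×48) = 1 − 96/336 ≈ 0.7143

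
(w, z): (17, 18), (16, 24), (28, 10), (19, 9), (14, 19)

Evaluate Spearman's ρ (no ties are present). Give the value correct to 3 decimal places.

Rank w: 3, 2, 5, 4, 1
Rank z: 3, 5, 2, 1, 4
d = rank(w) − rank(z): 0, -3, 3, 3, -3; Σd² = 36
ρ = 1 − 6Σd² / [n(n²−1)] = 1 − 6×36 / (5×24) = 1 − 216/120 ≈ -0.800

-0.800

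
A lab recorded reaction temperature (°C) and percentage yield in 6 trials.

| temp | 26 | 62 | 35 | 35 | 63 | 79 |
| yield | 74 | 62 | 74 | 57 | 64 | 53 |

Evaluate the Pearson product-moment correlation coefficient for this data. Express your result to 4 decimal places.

n = 6, Σx = 300, Σy = 384, Σx² = 17180, Σy² = 24950, Σxy = 18572
nΣxy − ΣxΣy = 111432 − 115200 = -3768
nΣx² − (Σx)² = 103080 − 90000 = 13080; nΣy² − (Σy)² = 149700 − 147456 = 2244
r = -3768 / √(13080 × 2244) = -3768 / 5417.7043 ≈ -0.6955

-0.6955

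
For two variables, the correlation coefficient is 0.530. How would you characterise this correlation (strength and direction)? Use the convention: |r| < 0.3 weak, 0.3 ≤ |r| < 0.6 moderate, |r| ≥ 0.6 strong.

r = 0.530 > 0 so the relationship is positive.
|r| = 0.530, which falls in the moderate range.

moderate positive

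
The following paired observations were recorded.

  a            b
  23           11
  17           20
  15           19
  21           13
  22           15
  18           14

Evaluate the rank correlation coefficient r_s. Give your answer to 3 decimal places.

Rank a: 6, 2, 1, 4, 5, 3
Rank b: 1, 6, 5, 2, 4, 3
d = rank(a) − rank(b): 5, -4, -4, 2, 1, 0; Σd² = 62
ρ = 1 − 6Σd² / [n(n²−1)] = 1 − 6×62 / (6×35) = 1 − 372/210 ≈ -0.771

-0.771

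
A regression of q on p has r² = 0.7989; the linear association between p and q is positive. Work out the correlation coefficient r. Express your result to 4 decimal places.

0.8938

|r| = √0.7989 = 0.8938
The association is positive, so r = 0.8938.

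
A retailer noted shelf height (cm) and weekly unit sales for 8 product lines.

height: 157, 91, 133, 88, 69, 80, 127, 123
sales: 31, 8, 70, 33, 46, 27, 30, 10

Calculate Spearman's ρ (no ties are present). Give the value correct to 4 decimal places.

0.0714

Rank height: 8, 4, 7, 3, 1, 2, 6, 5
Rank sales: 5, 1, 8, 6, 7, 3, 4, 2
d = rank(height) − rank(sales): 3, 3, -1, -3, -6, -1, 2, 3; Σd² = 78
ρ = 1 − 6Σd² / [n(n²−1)] = 1 − 6×78 / (8×63) = 1 − 468/504 ≈ 0.0714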